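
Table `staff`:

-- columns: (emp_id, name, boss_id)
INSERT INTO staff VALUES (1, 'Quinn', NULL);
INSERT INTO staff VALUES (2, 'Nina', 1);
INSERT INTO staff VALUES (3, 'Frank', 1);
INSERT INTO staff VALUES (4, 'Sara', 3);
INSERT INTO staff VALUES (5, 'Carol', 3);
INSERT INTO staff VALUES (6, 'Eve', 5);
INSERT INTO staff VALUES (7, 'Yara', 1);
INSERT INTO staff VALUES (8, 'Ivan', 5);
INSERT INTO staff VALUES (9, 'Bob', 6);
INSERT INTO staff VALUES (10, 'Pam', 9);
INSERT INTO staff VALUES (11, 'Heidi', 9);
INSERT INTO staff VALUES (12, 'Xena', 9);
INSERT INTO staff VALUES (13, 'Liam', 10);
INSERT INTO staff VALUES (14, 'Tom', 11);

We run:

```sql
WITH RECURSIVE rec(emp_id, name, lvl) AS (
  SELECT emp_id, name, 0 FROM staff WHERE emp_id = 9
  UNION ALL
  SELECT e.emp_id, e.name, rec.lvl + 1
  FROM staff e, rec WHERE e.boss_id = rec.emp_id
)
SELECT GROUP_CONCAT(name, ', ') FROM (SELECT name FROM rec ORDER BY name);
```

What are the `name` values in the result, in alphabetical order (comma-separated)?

Base: emp_id=9 (Bob) at lvl 0.
Iteration 1: rows with boss_id in {9} -> Pam (id 10, lvl 1), Heidi (id 11, lvl 1), Xena (id 12, lvl 1).
Iteration 2: rows with boss_id in {10,11,12} -> Liam (id 13, lvl 2), Tom (id 14, lvl 2).
Iteration 3: no rows with boss_id in {13,14}; recursion stops.

Bob, Heidi, Liam, Pam, Tom, Xena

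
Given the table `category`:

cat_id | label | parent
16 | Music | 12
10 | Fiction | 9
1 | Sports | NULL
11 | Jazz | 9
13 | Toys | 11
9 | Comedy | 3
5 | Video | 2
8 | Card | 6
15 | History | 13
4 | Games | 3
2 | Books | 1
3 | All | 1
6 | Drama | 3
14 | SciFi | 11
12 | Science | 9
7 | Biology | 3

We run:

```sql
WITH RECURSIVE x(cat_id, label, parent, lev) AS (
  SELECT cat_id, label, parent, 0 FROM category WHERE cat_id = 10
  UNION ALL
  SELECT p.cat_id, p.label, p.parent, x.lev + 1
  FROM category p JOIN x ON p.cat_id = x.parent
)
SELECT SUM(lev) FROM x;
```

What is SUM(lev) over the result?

Base: cat_id=10 (Fiction), parent=9, lev 0.
Iteration 1: join on cat_id=9 -> Comedy (id 9, parent=3, lev 1).
Iteration 2: join on cat_id=3 -> All (id 3, parent=1, lev 2).
Iteration 3: join on cat_id=1 -> Sports (id 1, parent=NULL, lev 3).
Iteration 4: parent is NULL; no match; recursion stops.
SUM(lev) = 0 + 1 + 2 + 3 = 6.

6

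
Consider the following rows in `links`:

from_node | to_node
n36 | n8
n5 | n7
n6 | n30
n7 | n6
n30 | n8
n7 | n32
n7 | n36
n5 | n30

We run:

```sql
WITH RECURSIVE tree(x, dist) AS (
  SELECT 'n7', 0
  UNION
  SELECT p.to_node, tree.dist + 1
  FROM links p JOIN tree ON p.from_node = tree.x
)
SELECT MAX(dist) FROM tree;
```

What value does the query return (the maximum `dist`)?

Base: (n7, dist=0).
Iteration 1: edges from {n7} -> (n32, dist=1), (n36, dist=1), (n6, dist=1).
Iteration 2: edges from {n32,n36,n6} -> (n30, dist=2), (n8, dist=2).
Iteration 3: edges from {n30,n8} -> (n8, dist=3).
Iteration 4: no outgoing edges from {n8}; recursion stops.
dist values: 0, 1, 1, 1, 2, 2, 3; the maximum is 3.

3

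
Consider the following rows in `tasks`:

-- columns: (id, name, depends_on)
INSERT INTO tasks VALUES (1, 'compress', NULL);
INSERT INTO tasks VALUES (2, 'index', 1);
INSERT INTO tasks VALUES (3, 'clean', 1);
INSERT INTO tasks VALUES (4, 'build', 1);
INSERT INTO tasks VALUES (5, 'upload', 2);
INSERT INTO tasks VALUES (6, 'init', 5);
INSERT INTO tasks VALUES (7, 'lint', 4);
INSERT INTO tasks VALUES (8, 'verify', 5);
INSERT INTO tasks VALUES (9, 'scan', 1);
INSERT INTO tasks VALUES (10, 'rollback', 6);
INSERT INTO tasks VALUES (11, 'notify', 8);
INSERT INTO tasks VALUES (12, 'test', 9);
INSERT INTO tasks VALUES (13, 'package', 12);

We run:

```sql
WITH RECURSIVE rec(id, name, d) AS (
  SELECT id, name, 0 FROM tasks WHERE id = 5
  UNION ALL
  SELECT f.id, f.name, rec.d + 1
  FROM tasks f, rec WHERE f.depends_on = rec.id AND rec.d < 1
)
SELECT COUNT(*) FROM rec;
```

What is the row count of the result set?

Base: id=5 (upload) at d 0.
Iteration 1: rows with depends_on in {5} -> init (id 6, d 1), verify (id 8, d 1).
Iteration 2: d < 1 fails for all current rows; recursion stops.
Total rows emitted: 3.

3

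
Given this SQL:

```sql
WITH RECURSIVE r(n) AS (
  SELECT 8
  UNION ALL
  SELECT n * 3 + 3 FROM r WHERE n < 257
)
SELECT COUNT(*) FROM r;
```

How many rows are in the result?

5

Base: n=8.
Iteration 1: 8 < 257 holds -> n = 8 * 3 + 3 = 27.
Iteration 2: 27 < 257 holds -> n = 27 * 3 + 3 = 84.
Iteration 3: 84 < 257 holds -> n = 84 * 3 + 3 = 255.
Iteration 4: 255 < 257 holds -> n = 255 * 3 + 3 = 768.
Iteration 5: 768 < 257 fails; recursion stops.
Total rows emitted: 5.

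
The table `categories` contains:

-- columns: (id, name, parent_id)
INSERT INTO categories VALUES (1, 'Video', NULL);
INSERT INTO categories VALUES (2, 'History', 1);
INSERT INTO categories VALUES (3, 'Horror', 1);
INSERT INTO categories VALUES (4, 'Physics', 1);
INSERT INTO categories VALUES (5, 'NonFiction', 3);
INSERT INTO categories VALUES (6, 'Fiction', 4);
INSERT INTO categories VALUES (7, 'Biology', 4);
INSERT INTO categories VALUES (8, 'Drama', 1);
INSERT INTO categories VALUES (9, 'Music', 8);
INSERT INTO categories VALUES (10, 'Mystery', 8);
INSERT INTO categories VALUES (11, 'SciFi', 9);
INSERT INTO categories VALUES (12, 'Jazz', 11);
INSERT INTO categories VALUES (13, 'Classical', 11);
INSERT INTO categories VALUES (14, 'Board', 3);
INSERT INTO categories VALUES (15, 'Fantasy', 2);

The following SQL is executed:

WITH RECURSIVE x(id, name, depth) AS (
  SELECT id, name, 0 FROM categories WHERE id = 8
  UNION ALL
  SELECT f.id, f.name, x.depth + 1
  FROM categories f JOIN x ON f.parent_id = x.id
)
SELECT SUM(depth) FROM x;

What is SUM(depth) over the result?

Base: id=8 (Drama) at depth 0.
Iteration 1: rows with parent_id in {8} -> Music (id 9, depth 1), Mystery (id 10, depth 1).
Iteration 2: rows with parent_id in {9,10} -> SciFi (id 11, depth 2).
Iteration 3: rows with parent_id in {11} -> Jazz (id 12, depth 3), Classical (id 13, depth 3).
Iteration 4: no rows with parent_id in {12,13}; recursion stops.
SUM(depth) = 0 + 1 + 1 + 2 + 3 + 3 = 10.

10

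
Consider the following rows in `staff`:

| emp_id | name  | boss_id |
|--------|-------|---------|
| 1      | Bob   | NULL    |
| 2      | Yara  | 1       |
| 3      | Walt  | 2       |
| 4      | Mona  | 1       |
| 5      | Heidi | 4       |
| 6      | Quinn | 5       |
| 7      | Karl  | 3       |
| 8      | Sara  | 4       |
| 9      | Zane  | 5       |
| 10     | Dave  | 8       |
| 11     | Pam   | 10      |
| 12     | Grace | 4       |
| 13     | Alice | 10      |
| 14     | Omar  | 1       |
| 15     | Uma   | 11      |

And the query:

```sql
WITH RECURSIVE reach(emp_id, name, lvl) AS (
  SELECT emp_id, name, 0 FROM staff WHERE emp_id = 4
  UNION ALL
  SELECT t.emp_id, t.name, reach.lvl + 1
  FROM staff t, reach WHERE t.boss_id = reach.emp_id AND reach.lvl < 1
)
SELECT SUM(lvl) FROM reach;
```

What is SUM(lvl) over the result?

3

Base: emp_id=4 (Mona) at lvl 0.
Iteration 1: rows with boss_id in {4} -> Heidi (id 5, lvl 1), Sara (id 8, lvl 1), Grace (id 12, lvl 1).
Iteration 2: lvl < 1 fails for all current rows; recursion stops.
SUM(lvl) = 0 + 1 + 1 + 1 = 3.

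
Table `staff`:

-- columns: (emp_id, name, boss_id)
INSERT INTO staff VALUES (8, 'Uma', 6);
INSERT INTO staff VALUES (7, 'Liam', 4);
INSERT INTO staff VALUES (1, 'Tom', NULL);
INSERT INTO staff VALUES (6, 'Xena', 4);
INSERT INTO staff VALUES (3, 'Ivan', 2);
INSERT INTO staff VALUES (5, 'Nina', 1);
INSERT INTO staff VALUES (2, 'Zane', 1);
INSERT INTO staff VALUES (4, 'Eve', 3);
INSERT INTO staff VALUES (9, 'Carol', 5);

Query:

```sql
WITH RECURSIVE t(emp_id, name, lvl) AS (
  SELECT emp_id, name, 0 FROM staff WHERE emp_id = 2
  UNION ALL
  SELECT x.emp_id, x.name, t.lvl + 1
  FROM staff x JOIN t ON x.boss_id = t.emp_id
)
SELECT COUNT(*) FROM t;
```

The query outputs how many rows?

Base: emp_id=2 (Zane) at lvl 0.
Iteration 1: rows with boss_id in {2} -> Ivan (id 3, lvl 1).
Iteration 2: rows with boss_id in {3} -> Eve (id 4, lvl 2).
Iteration 3: rows with boss_id in {4} -> Xena (id 6, lvl 3), Liam (id 7, lvl 3).
Iteration 4: rows with boss_id in {6,7} -> Uma (id 8, lvl 4).
Iteration 5: no rows with boss_id in {8}; recursion stops.
Total rows emitted: 6.

6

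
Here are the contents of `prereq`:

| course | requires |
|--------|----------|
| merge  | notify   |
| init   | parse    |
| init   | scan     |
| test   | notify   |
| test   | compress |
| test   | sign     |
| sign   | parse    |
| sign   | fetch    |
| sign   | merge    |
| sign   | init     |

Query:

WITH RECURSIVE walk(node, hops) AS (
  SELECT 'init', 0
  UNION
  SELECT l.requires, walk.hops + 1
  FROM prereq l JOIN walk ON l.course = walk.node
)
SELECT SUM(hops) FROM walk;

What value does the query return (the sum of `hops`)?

Base: (init, hops=0).
Iteration 1: edges from {init} -> (parse, hops=1), (scan, hops=1).
Iteration 2: no outgoing edges from {parse,scan}; recursion stops.
SUM(hops) = 0 + 1 + 1 = 2.

2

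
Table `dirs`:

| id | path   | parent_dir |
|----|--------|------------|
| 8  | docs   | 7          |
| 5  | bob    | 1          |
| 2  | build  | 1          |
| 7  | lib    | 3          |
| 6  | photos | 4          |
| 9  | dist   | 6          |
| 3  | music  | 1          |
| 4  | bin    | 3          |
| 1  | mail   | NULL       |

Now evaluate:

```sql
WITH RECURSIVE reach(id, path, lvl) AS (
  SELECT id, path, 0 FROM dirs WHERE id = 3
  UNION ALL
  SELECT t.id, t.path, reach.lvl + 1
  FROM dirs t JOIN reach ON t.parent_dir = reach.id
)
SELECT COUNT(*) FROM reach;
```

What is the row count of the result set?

Base: id=3 (music) at lvl 0.
Iteration 1: rows with parent_dir in {3} -> bin (id 4, lvl 1), lib (id 7, lvl 1).
Iteration 2: rows with parent_dir in {4,7} -> photos (id 6, lvl 2), docs (id 8, lvl 2).
Iteration 3: rows with parent_dir in {6,8} -> dist (id 9, lvl 3).
Iteration 4: no rows with parent_dir in {9}; recursion stops.
Total rows emitted: 6.

6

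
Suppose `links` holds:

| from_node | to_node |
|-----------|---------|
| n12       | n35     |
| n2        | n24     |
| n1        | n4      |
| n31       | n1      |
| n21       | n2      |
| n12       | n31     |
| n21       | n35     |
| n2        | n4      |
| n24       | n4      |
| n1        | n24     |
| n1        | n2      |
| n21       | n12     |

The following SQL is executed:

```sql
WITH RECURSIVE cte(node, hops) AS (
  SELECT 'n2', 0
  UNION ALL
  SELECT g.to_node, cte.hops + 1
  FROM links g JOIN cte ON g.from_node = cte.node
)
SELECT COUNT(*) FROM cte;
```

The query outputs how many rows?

4

Base: (n2, hops=0).
Iteration 1: edges from {n2} -> (n24, hops=1), (n4, hops=1).
Iteration 2: edges from {n24,n4} -> (n4, hops=2).
Iteration 3: no outgoing edges from {n4}; recursion stops.
Total rows emitted: 4.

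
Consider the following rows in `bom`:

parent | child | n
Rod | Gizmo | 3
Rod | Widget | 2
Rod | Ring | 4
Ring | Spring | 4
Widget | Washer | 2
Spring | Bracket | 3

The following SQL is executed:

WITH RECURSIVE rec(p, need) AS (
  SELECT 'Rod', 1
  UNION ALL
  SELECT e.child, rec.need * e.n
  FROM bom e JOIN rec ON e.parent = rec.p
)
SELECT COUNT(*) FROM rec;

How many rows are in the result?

7

Base: (Rod, need=1).
Iteration 1: components of {Rod} -> Gizmo = 1*3 = 3, Ring = 1*4 = 4, Widget = 1*2 = 2.
Iteration 2: components of {Gizmo,Ring,Widget} -> Spring = 4*4 = 16, Washer = 2*2 = 4.
Iteration 3: components of {Spring,Washer} -> Bracket = 16*3 = 48.
Iteration 4: no further components; recursion stops.
Total rows emitted: 7.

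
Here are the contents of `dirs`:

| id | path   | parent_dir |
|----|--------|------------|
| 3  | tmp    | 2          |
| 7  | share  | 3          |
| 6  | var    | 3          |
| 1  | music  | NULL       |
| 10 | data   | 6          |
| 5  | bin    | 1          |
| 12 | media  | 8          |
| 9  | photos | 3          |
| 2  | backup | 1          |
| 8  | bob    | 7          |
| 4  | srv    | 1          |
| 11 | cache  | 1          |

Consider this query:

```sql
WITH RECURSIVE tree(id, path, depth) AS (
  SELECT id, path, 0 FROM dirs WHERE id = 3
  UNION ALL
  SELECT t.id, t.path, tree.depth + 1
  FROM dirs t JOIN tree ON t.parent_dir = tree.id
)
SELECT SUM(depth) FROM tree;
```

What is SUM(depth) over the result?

Base: id=3 (tmp) at depth 0.
Iteration 1: rows with parent_dir in {3} -> var (id 6, depth 1), share (id 7, depth 1), photos (id 9, depth 1).
Iteration 2: rows with parent_dir in {6,7,9} -> bob (id 8, depth 2), data (id 10, depth 2).
Iteration 3: rows with parent_dir in {8,10} -> media (id 12, depth 3).
Iteration 4: no rows with parent_dir in {12}; recursion stops.
SUM(depth) = 0 + 1 + 1 + 1 + 2 + 2 + 3 = 10.

10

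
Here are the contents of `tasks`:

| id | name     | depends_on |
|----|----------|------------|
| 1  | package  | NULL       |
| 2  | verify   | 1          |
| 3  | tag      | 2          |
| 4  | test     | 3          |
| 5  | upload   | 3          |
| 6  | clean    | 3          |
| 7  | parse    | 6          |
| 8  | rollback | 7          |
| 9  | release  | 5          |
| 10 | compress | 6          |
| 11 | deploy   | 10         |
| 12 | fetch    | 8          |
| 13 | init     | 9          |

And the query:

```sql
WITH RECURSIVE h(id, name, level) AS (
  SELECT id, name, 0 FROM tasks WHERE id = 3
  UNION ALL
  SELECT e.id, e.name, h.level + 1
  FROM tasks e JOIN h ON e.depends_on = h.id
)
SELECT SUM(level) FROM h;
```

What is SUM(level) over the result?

Base: id=3 (tag) at level 0.
Iteration 1: rows with depends_on in {3} -> test (id 4, level 1), upload (id 5, level 1), clean (id 6, level 1).
Iteration 2: rows with depends_on in {4,5,6} -> parse (id 7, level 2), release (id 9, level 2), compress (id 10, level 2).
Iteration 3: rows with depends_on in {7,9,10} -> rollback (id 8, level 3), deploy (id 11, level 3), init (id 13, level 3).
Iteration 4: rows with depends_on in {8,11,13} -> fetch (id 12, level 4).
Iteration 5: no rows with depends_on in {12}; recursion stops.
SUM(level) = 0 + 1 + 1 + 1 + 2 + 2 + 2 + 3 + 3 + 3 + 4 = 22.

22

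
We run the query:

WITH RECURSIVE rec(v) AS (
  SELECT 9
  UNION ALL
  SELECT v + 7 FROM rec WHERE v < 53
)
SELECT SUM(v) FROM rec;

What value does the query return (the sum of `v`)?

268

Base: v=9.
Iteration 1: 9 < 53 holds -> v = 9 + 7 = 16.
Iteration 2: 16 < 53 holds -> v = 16 + 7 = 23.
Iteration 3: 23 < 53 holds -> v = 23 + 7 = 30.
Iteration 4: 30 < 53 holds -> v = 30 + 7 = 37.
Iteration 5: 37 < 53 holds -> v = 37 + 7 = 44.
Iteration 6: 44 < 53 holds -> v = 44 + 7 = 51.
Iteration 7: 51 < 53 holds -> v = 51 + 7 = 58.
Iteration 8: 58 < 53 fails; recursion stops.
SUM(v) = 9 + 16 + 23 + 30 + 37 + 44 + 51 + 58 = 268.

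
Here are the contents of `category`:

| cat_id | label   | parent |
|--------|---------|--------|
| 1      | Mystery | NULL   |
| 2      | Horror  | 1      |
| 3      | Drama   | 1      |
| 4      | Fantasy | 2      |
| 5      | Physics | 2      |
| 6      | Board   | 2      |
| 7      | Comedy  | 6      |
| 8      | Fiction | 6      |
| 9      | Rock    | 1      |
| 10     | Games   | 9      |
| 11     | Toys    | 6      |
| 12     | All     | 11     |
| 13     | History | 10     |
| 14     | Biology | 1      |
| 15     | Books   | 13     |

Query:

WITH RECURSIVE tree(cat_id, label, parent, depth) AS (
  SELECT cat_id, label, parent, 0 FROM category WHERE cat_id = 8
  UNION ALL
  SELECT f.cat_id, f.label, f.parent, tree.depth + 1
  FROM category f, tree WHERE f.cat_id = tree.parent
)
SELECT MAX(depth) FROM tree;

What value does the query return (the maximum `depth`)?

3

Base: cat_id=8 (Fiction), parent=6, depth 0.
Iteration 1: join on cat_id=6 -> Board (id 6, parent=2, depth 1).
Iteration 2: join on cat_id=2 -> Horror (id 2, parent=1, depth 2).
Iteration 3: join on cat_id=1 -> Mystery (id 1, parent=NULL, depth 3).
Iteration 4: parent is NULL; no match; recursion stops.
depth values: 0, 1, 2, 3; the maximum is 3.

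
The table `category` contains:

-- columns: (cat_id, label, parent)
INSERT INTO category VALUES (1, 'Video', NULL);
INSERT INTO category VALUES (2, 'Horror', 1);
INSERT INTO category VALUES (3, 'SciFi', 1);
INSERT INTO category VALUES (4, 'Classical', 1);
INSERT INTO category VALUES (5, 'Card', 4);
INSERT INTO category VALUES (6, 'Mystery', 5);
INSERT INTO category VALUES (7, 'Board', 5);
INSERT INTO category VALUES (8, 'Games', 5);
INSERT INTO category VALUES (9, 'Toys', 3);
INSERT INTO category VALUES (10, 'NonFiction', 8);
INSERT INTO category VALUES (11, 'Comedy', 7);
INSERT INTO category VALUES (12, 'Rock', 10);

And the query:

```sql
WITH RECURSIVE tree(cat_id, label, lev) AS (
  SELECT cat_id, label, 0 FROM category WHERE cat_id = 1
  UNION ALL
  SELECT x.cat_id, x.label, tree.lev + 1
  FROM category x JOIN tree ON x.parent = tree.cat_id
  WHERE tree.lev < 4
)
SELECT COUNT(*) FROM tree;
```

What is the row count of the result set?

Base: cat_id=1 (Video) at lev 0.
Iteration 1: rows with parent in {1} -> Horror (id 2, lev 1), SciFi (id 3, lev 1), Classical (id 4, lev 1).
Iteration 2: rows with parent in {2,3,4} -> Card (id 5, lev 2), Toys (id 9, lev 2).
Iteration 3: rows with parent in {5,9} -> Mystery (id 6, lev 3), Board (id 7, lev 3), Games (id 8, lev 3).
Iteration 4: rows with parent in {6,7,8} -> NonFiction (id 10, lev 4), Comedy (id 11, lev 4).
Iteration 5: lev < 4 fails for all current rows; recursion stops.
Total rows emitted: 11.

11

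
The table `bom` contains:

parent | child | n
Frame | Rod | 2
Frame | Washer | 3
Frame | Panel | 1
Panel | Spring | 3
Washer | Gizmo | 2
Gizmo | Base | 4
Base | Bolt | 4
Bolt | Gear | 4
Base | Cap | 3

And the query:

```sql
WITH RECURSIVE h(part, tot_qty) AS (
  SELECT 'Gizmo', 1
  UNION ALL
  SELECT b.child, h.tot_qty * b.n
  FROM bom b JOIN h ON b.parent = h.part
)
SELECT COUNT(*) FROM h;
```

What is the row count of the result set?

Base: (Gizmo, tot_qty=1).
Iteration 1: components of {Gizmo} -> Base = 1*4 = 4.
Iteration 2: components of {Base} -> Bolt = 4*4 = 16, Cap = 4*3 = 12.
Iteration 3: components of {Bolt,Cap} -> Gear = 16*4 = 64.
Iteration 4: no further components; recursion stops.
Total rows emitted: 5.

5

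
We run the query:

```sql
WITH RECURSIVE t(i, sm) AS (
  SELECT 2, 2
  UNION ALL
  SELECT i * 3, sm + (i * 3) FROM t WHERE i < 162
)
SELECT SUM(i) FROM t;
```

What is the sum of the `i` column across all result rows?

242

Base: i=2, sm=2.
Iteration 1: 2 < 162 holds -> i = 2 * 3 = 6, sm = 2 + 6 = 8.
Iteration 2: 6 < 162 holds -> i = 6 * 3 = 18, sm = 8 + 18 = 26.
Iteration 3: 18 < 162 holds -> i = 18 * 3 = 54, sm = 26 + 54 = 80.
Iteration 4: 54 < 162 holds -> i = 54 * 3 = 162, sm = 80 + 162 = 242.
Iteration 5: 162 < 162 fails; recursion stops.
SUM(i) = 2 + 6 + 18 + 54 + 162 = 242.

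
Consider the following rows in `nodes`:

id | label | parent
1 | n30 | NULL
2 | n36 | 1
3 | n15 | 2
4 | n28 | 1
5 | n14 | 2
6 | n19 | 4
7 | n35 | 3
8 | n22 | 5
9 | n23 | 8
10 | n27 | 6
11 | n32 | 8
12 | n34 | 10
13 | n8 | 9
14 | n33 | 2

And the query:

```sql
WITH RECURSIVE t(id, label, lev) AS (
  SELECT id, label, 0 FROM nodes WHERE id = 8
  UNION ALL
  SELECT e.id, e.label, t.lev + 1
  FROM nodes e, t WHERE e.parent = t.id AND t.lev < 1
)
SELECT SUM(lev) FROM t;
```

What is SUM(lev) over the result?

2

Base: id=8 (n22) at lev 0.
Iteration 1: rows with parent in {8} -> n23 (id 9, lev 1), n32 (id 11, lev 1).
Iteration 2: lev < 1 fails for all current rows; recursion stops.
SUM(lev) = 0 + 1 + 1 = 2.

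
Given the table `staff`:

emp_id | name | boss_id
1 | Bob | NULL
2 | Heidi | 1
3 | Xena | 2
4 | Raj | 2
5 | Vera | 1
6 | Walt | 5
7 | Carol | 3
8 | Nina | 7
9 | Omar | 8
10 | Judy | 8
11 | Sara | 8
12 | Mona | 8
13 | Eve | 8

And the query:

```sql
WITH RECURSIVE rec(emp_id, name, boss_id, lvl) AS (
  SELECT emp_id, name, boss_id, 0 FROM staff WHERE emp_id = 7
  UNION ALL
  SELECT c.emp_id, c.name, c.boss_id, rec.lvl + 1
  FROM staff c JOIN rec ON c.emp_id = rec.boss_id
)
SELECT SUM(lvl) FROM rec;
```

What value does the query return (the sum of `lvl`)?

6

Base: emp_id=7 (Carol), boss_id=3, lvl 0.
Iteration 1: join on emp_id=3 -> Xena (id 3, boss_id=2, lvl 1).
Iteration 2: join on emp_id=2 -> Heidi (id 2, boss_id=1, lvl 2).
Iteration 3: join on emp_id=1 -> Bob (id 1, boss_id=NULL, lvl 3).
Iteration 4: boss_id is NULL; no match; recursion stops.
SUM(lvl) = 0 + 1 + 2 + 3 = 6.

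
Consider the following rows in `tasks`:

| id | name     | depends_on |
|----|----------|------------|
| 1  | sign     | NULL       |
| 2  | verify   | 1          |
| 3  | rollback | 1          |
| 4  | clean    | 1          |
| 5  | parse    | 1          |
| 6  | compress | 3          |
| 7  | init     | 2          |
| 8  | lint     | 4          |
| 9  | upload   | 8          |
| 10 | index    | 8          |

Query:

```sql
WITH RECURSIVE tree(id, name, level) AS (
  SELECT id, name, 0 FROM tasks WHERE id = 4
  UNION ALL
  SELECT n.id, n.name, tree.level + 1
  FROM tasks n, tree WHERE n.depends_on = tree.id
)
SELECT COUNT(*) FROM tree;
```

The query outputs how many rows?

4

Base: id=4 (clean) at level 0.
Iteration 1: rows with depends_on in {4} -> lint (id 8, level 1).
Iteration 2: rows with depends_on in {8} -> upload (id 9, level 2), index (id 10, level 2).
Iteration 3: no rows with depends_on in {9,10}; recursion stops.
Total rows emitted: 4.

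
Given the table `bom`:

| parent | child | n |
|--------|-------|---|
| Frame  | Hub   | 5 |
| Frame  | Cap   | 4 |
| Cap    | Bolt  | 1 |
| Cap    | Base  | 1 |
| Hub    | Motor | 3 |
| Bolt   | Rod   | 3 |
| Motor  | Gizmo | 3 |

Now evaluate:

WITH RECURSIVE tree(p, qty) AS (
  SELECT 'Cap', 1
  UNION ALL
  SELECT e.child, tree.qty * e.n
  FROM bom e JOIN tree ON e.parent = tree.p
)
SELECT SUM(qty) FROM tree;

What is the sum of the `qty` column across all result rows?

Base: (Cap, qty=1).
Iteration 1: components of {Cap} -> Base = 1*1 = 1, Bolt = 1*1 = 1.
Iteration 2: components of {Base,Bolt} -> Rod = 1*3 = 3.
Iteration 3: no further components; recursion stops.
SUM(qty) = 1 + 1 + 1 + 3 = 6.

6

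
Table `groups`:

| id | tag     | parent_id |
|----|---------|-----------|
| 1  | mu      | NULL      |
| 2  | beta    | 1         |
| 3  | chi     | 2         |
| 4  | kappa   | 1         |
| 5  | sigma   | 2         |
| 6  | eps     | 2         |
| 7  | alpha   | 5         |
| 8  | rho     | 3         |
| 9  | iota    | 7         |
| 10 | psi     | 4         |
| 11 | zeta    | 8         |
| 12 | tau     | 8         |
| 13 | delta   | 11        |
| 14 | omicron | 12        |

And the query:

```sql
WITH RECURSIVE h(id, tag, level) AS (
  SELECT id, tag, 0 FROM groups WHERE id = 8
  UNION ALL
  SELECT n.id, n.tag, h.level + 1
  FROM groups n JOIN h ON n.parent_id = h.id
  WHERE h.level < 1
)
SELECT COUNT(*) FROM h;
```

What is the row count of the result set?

3

Base: id=8 (rho) at level 0.
Iteration 1: rows with parent_id in {8} -> zeta (id 11, level 1), tau (id 12, level 1).
Iteration 2: level < 1 fails for all current rows; recursion stops.
Total rows emitted: 3.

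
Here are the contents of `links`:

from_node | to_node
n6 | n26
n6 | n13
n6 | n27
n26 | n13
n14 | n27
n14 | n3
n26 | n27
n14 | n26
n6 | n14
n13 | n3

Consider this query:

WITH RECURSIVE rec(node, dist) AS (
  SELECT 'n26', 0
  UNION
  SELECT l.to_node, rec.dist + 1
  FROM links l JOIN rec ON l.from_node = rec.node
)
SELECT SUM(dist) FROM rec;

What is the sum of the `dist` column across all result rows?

Base: (n26, dist=0).
Iteration 1: edges from {n26} -> (n13, dist=1), (n27, dist=1).
Iteration 2: edges from {n13,n27} -> (n3, dist=2).
Iteration 3: no outgoing edges from {n3}; recursion stops.
SUM(dist) = 0 + 1 + 1 + 2 = 4.

4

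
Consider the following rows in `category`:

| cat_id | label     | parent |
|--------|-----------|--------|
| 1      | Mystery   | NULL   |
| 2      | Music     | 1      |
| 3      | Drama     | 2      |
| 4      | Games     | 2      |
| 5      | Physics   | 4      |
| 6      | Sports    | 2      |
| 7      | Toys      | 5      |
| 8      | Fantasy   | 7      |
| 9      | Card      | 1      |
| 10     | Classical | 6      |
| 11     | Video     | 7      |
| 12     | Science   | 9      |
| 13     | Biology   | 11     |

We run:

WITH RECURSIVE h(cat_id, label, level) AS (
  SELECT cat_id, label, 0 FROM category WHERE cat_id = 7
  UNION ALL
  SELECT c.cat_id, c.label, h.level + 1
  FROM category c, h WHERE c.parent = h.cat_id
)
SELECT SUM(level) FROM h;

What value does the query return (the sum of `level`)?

Base: cat_id=7 (Toys) at level 0.
Iteration 1: rows with parent in {7} -> Fantasy (id 8, level 1), Video (id 11, level 1).
Iteration 2: rows with parent in {8,11} -> Biology (id 13, level 2).
Iteration 3: no rows with parent in {13}; recursion stops.
SUM(level) = 0 + 1 + 1 + 2 = 4.

4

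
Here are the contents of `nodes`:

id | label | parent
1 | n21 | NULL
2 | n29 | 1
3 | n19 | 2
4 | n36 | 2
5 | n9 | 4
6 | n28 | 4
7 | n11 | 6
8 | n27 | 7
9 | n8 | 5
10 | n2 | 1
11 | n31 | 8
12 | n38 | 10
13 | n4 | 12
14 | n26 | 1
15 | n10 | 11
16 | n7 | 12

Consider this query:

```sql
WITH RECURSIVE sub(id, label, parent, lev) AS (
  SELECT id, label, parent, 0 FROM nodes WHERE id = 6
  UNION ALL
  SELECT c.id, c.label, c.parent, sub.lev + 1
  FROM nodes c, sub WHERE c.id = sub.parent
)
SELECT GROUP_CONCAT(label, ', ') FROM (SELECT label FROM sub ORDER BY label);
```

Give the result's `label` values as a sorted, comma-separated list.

Base: id=6 (n28), parent=4, lev 0.
Iteration 1: join on id=4 -> n36 (id 4, parent=2, lev 1).
Iteration 2: join on id=2 -> n29 (id 2, parent=1, lev 2).
Iteration 3: join on id=1 -> n21 (id 1, parent=NULL, lev 3).
Iteration 4: parent is NULL; no match; recursion stops.

n21, n28, n29, n36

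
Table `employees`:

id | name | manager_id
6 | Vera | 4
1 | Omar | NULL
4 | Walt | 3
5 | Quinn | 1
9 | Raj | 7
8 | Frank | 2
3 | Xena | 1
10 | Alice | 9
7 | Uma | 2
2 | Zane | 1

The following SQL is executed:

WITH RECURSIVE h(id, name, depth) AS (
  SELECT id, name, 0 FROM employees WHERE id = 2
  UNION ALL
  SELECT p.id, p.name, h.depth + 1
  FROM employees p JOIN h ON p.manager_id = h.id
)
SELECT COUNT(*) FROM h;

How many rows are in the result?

5

Base: id=2 (Zane) at depth 0.
Iteration 1: rows with manager_id in {2} -> Uma (id 7, depth 1), Frank (id 8, depth 1).
Iteration 2: rows with manager_id in {7,8} -> Raj (id 9, depth 2).
Iteration 3: rows with manager_id in {9} -> Alice (id 10, depth 3).
Iteration 4: no rows with manager_id in {10}; recursion stops.
Total rows emitted: 5.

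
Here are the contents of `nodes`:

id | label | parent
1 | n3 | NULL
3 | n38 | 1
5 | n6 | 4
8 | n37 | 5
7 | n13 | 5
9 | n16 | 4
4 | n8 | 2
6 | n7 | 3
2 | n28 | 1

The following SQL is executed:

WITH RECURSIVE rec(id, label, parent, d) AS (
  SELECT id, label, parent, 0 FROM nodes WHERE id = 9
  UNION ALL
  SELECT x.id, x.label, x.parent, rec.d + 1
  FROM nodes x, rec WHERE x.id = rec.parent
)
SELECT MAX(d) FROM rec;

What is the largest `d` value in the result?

Base: id=9 (n16), parent=4, d 0.
Iteration 1: join on id=4 -> n8 (id 4, parent=2, d 1).
Iteration 2: join on id=2 -> n28 (id 2, parent=1, d 2).
Iteration 3: join on id=1 -> n3 (id 1, parent=NULL, d 3).
Iteration 4: parent is NULL; no match; recursion stops.
d values: 0, 1, 2, 3; the maximum is 3.

3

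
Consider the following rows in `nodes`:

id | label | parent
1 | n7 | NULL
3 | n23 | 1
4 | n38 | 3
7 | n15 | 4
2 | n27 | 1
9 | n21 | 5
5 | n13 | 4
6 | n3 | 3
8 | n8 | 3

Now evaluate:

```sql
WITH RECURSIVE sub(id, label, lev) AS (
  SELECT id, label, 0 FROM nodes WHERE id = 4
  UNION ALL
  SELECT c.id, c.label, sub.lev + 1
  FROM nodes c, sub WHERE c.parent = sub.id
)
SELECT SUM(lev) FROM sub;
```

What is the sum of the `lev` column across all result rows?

Base: id=4 (n38) at lev 0.
Iteration 1: rows with parent in {4} -> n13 (id 5, lev 1), n15 (id 7, lev 1).
Iteration 2: rows with parent in {5,7} -> n21 (id 9, lev 2).
Iteration 3: no rows with parent in {9}; recursion stops.
SUM(lev) = 0 + 1 + 1 + 2 = 4.

4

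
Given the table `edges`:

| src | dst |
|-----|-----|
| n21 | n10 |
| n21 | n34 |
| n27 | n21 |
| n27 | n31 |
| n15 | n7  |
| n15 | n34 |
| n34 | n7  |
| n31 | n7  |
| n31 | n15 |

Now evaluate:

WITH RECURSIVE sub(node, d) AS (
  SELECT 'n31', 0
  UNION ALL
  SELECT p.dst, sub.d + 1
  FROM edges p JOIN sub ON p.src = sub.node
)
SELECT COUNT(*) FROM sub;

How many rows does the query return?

Base: (n31, d=0).
Iteration 1: edges from {n31} -> (n15, d=1), (n7, d=1).
Iteration 2: edges from {n15,n7} -> (n34, d=2), (n7, d=2).
Iteration 3: edges from {n34,n7} -> (n7, d=3).
Iteration 4: no outgoing edges from {n7}; recursion stops.
Total rows emitted: 6.

6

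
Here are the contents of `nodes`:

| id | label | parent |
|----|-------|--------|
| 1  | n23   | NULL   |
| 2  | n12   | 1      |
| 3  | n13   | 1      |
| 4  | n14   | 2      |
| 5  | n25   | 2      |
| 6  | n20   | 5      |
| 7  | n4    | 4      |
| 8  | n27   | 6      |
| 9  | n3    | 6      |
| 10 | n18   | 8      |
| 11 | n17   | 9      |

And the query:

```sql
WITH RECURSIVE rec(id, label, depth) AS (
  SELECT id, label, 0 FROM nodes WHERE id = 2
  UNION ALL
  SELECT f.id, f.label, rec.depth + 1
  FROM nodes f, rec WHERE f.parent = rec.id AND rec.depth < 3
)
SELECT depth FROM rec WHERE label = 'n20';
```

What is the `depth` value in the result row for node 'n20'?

2

Base: id=2 (n12) at depth 0.
Iteration 1: rows with parent in {2} -> n14 (id 4, depth 1), n25 (id 5, depth 1).
Iteration 2: rows with parent in {4,5} -> n20 (id 6, depth 2), n4 (id 7, depth 2).
Iteration 3: rows with parent in {6,7} -> n27 (id 8, depth 3), n3 (id 9, depth 3).
Iteration 4: depth < 3 fails for all current rows; recursion stops.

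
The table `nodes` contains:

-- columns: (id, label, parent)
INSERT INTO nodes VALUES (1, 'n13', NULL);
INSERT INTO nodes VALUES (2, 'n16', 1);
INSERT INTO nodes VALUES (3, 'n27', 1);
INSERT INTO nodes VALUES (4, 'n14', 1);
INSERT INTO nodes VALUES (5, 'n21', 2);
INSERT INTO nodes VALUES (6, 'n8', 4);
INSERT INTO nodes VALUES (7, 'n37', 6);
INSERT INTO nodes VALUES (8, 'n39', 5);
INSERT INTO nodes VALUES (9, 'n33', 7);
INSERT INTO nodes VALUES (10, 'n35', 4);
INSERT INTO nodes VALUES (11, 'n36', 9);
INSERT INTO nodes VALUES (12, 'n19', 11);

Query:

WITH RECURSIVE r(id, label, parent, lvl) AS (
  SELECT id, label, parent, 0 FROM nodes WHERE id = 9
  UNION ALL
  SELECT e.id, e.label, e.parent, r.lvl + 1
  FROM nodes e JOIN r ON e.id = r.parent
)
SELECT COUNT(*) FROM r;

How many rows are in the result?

Base: id=9 (n33), parent=7, lvl 0.
Iteration 1: join on id=7 -> n37 (id 7, parent=6, lvl 1).
Iteration 2: join on id=6 -> n8 (id 6, parent=4, lvl 2).
Iteration 3: join on id=4 -> n14 (id 4, parent=1, lvl 3).
Iteration 4: join on id=1 -> n13 (id 1, parent=NULL, lvl 4).
Iteration 5: parent is NULL; no match; recursion stops.
Total rows emitted: 5.

5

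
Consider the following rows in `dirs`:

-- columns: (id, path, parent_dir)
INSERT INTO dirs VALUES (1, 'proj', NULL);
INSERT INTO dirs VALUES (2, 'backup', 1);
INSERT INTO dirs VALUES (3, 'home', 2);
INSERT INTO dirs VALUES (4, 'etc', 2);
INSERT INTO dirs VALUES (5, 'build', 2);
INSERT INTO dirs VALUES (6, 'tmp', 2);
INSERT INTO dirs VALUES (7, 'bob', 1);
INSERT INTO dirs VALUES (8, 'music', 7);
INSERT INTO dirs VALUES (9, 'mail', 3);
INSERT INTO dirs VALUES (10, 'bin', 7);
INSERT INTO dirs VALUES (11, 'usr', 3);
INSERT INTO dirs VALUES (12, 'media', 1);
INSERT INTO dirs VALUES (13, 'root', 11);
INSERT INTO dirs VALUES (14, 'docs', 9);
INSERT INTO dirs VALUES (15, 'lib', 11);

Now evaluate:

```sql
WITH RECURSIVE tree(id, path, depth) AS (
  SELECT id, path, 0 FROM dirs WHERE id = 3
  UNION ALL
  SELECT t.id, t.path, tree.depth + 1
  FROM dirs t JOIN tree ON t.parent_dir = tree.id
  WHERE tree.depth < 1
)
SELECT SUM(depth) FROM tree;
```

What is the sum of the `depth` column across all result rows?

Base: id=3 (home) at depth 0.
Iteration 1: rows with parent_dir in {3} -> mail (id 9, depth 1), usr (id 11, depth 1).
Iteration 2: depth < 1 fails for all current rows; recursion stops.
SUM(depth) = 0 + 1 + 1 = 2.

2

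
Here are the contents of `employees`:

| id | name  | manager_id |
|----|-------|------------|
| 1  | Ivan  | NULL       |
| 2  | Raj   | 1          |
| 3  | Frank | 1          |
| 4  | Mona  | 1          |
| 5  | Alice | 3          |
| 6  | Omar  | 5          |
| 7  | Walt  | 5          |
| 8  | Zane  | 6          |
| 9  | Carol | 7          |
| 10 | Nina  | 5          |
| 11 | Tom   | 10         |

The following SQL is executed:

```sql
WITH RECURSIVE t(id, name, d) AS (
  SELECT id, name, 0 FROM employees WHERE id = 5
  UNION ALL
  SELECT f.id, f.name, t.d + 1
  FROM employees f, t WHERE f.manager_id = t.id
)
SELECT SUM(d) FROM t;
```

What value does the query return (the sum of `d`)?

Base: id=5 (Alice) at d 0.
Iteration 1: rows with manager_id in {5} -> Omar (id 6, d 1), Walt (id 7, d 1), Nina (id 10, d 1).
Iteration 2: rows with manager_id in {6,7,10} -> Zane (id 8, d 2), Carol (id 9, d 2), Tom (id 11, d 2).
Iteration 3: no rows with manager_id in {8,9,11}; recursion stops.
SUM(d) = 0 + 1 + 1 + 1 + 2 + 2 + 2 = 9.

9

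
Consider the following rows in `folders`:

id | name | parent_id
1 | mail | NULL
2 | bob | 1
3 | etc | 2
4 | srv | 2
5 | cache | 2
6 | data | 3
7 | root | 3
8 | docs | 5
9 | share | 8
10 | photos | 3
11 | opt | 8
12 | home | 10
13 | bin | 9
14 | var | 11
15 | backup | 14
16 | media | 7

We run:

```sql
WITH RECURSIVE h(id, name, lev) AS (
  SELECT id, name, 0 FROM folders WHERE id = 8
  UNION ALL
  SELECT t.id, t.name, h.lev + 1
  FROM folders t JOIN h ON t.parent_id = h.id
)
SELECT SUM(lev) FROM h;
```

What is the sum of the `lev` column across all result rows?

9

Base: id=8 (docs) at lev 0.
Iteration 1: rows with parent_id in {8} -> share (id 9, lev 1), opt (id 11, lev 1).
Iteration 2: rows with parent_id in {9,11} -> bin (id 13, lev 2), var (id 14, lev 2).
Iteration 3: rows with parent_id in {13,14} -> backup (id 15, lev 3).
Iteration 4: no rows with parent_id in {15}; recursion stops.
SUM(lev) = 0 + 1 + 1 + 2 + 2 + 3 = 9.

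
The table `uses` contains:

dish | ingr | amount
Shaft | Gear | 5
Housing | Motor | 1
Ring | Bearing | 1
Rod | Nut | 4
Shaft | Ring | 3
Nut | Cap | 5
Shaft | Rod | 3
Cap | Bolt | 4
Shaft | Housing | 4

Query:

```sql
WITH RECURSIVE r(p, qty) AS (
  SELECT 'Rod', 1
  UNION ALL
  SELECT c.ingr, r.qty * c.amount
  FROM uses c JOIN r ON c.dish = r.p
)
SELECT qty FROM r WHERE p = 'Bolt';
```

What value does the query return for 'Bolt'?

Base: (Rod, qty=1).
Iteration 1: components of {Rod} -> Nut = 1*4 = 4.
Iteration 2: components of {Nut} -> Cap = 4*5 = 20.
Iteration 3: components of {Cap} -> Bolt = 20*4 = 80.
Iteration 4: no further components; recursion stops.

80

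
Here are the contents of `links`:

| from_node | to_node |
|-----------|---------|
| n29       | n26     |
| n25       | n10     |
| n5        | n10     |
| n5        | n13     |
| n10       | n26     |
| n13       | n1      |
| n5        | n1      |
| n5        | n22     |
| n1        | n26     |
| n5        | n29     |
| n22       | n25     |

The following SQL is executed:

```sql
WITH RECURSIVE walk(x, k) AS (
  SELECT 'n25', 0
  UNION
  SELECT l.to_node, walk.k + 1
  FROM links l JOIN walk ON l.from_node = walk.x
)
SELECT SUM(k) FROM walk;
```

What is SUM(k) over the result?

Base: (n25, k=0).
Iteration 1: edges from {n25} -> (n10, k=1).
Iteration 2: edges from {n10} -> (n26, k=2).
Iteration 3: no outgoing edges from {n26}; recursion stops.
SUM(k) = 0 + 1 + 2 = 3.

3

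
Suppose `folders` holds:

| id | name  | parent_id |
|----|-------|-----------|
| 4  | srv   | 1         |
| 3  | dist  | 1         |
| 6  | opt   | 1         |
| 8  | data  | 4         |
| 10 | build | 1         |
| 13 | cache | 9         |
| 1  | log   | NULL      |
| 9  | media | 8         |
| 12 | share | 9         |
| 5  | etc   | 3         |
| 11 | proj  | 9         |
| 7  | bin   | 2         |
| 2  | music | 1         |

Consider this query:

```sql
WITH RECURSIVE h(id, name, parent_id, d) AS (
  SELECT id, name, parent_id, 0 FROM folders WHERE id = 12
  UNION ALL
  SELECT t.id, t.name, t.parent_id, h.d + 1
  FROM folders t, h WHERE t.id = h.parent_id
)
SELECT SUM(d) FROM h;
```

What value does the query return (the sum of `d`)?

Base: id=12 (share), parent_id=9, d 0.
Iteration 1: join on id=9 -> media (id 9, parent_id=8, d 1).
Iteration 2: join on id=8 -> data (id 8, parent_id=4, d 2).
Iteration 3: join on id=4 -> srv (id 4, parent_id=1, d 3).
Iteration 4: join on id=1 -> log (id 1, parent_id=NULL, d 4).
Iteration 5: parent_id is NULL; no match; recursion stops.
SUM(d) = 0 + 1 + 2 + 3 + 4 = 10.

10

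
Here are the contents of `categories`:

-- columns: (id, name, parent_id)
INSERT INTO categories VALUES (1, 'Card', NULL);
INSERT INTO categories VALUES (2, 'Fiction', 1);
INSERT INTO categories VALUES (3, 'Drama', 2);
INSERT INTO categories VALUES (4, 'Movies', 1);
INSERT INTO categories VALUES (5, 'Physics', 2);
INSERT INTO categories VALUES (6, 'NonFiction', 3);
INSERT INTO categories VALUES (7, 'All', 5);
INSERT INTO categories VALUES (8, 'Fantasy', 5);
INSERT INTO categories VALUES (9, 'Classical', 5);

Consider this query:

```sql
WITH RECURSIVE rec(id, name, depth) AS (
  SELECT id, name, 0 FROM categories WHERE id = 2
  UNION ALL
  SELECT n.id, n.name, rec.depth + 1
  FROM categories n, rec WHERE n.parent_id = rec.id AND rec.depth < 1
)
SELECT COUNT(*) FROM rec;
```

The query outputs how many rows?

3

Base: id=2 (Fiction) at depth 0.
Iteration 1: rows with parent_id in {2} -> Drama (id 3, depth 1), Physics (id 5, depth 1).
Iteration 2: depth < 1 fails for all current rows; recursion stops.
Total rows emitted: 3.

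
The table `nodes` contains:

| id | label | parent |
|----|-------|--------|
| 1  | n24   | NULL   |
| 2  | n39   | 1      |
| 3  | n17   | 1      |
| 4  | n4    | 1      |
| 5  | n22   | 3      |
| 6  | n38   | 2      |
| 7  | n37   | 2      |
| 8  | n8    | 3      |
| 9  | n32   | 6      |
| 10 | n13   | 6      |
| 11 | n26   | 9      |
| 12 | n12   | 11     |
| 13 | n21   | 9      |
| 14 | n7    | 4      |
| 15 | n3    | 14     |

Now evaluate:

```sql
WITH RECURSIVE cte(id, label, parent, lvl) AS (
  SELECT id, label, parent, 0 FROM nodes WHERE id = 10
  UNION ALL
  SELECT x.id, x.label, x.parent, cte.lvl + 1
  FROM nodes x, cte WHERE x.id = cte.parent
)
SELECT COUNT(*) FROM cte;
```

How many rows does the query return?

4

Base: id=10 (n13), parent=6, lvl 0.
Iteration 1: join on id=6 -> n38 (id 6, parent=2, lvl 1).
Iteration 2: join on id=2 -> n39 (id 2, parent=1, lvl 2).
Iteration 3: join on id=1 -> n24 (id 1, parent=NULL, lvl 3).
Iteration 4: parent is NULL; no match; recursion stops.
Total rows emitted: 4.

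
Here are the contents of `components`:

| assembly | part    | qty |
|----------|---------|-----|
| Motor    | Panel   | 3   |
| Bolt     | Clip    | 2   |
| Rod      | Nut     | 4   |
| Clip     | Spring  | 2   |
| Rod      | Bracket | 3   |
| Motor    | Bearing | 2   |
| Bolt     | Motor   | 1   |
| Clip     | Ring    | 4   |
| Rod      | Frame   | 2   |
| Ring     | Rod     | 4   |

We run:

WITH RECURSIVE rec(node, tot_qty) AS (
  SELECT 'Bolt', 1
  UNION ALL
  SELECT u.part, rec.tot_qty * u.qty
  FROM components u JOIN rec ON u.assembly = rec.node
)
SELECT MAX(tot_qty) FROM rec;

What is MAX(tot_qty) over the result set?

Base: (Bolt, tot_qty=1).
Iteration 1: components of {Bolt} -> Clip = 1*2 = 2, Motor = 1*1 = 1.
Iteration 2: components of {Clip,Motor} -> Bearing = 1*2 = 2, Panel = 1*3 = 3, Ring = 2*4 = 8, Spring = 2*2 = 4.
Iteration 3: components of {Bearing,Panel,Ring,Spring} -> Rod = 8*4 = 32.
Iteration 4: components of {Rod} -> Bracket = 32*3 = 96, Frame = 32*2 = 64, Nut = 32*4 = 128.
Iteration 5: no further components; recursion stops.
tot_qty values: 1, 1, 2, 3, 2, 8, 4, 32, 96, 128, 64; the maximum is 128.

128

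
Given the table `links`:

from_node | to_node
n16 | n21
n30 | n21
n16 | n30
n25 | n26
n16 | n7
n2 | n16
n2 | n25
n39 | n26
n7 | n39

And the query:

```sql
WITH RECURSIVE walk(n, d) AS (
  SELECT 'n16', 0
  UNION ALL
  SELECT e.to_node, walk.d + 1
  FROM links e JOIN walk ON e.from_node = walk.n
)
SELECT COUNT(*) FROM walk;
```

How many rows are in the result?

Base: (n16, d=0).
Iteration 1: edges from {n16} -> (n21, d=1), (n30, d=1), (n7, d=1).
Iteration 2: edges from {n21,n30,n7} -> (n21, d=2), (n39, d=2).
Iteration 3: edges from {n21,n39} -> (n26, d=3).
Iteration 4: no outgoing edges from {n26}; recursion stops.
Total rows emitted: 7.

7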